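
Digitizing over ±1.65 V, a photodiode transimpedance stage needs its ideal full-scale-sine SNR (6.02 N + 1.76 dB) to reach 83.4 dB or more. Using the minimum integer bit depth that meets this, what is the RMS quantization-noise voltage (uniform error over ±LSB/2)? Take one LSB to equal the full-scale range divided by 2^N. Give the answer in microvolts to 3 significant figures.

The full-scale span is 1.65 − (-1.65) = 3.3 V.
6.02 N + 1.76 ≥ 83.4 gives N ≥ 13.561, so the minimum integer is 14.
Step size = 3.3/16384 V = 201.42 µV.
V_rms = LSB/√12 = 58.1 µV.

58.1 µV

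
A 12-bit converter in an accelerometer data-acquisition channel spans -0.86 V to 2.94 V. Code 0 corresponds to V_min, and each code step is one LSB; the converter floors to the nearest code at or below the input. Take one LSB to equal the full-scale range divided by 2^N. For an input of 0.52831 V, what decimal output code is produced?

The full-scale span is 2.94 − (-0.86) = 3.8 V. LSB = 3.8 V / 2^12 ≈ 0.9277 mV.
code = ⌊(V_in − V_min)/LSB⌋ = ⌊(V_in − V_min) × 2^12 / range⌋
     = ⌊(0.52831 − (-0.86)) × 4096 / 3.8⌋ = ⌊1.38831 × 4096/3.8⌋
     = ⌊1496.452⌋ = 1496.

1496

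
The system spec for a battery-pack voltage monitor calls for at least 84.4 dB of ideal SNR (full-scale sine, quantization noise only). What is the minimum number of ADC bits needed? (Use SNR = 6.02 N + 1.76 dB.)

14 bits

Required N = ⌈(84.4 − 1.76)/6.02⌉ = ⌈13.728⌉ = 14.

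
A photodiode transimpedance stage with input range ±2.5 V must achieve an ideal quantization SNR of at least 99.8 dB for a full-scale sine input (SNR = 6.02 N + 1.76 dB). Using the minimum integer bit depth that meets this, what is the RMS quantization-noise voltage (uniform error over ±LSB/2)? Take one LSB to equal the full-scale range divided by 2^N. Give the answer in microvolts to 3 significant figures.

11.0 µV

Span: 2.5 V − (-2.5 V) = 5 V.
6.02 N + 1.76 ≥ 99.8 gives N ≥ 16.286, so the minimum integer is 17.
Step size = 5/131072 V = 38.147 µV.
RMS noise = LSB/√12 = 11.0 µV.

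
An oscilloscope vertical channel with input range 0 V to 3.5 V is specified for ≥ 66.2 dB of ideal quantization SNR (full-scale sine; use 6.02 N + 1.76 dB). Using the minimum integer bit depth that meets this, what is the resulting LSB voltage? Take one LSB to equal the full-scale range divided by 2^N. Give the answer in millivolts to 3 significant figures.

Full-scale range = 3.5 V.
Solving 6.02 N ≥ 66.2 − 1.76: N ≥ 10.704. Round up → N = 11.
LSB = 3.5 V / 2^11 = 1.71 mV.

1.71 mV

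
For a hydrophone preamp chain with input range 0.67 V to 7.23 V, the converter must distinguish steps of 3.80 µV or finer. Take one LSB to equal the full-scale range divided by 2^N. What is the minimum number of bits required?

Full-scale range = 7.23 V − (0.67 V) = 6.56 V.
6.56 V / 3.80 µV = 1.726e6. Since 2^20 = 1048576 and 2^21 = 2097152, N = 21.

21 bits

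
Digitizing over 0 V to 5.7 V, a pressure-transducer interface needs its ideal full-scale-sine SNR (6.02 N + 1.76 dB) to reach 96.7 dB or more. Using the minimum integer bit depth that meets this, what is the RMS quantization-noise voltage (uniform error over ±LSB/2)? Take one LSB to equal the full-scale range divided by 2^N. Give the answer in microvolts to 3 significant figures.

V_FS = 5.7 V.
6.02 N + 1.76 ≥ 96.7 gives N ≥ 15.771, so the minimum integer is 16.
LSB = 5.7 V ÷ 2^16 = 5.7/65536 V = 86.975 µV.
V_rms = LSB/√12 = 25.1 µV.

25.1 µV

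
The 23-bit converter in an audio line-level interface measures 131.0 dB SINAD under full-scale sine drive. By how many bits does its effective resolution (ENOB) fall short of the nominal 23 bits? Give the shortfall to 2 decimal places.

N_eff = (131.0 − 1.76)/6.02 = 21.4684 bits.
23 − 21.4684 = 1.53 bits below nominal.

1.53 bits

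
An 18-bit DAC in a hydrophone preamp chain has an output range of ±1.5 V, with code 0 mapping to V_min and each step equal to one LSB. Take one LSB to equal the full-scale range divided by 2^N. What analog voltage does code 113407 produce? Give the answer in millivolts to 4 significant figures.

-202.2 mV

The full-scale span is 1.5 − (-1.5) = 3 V. LSB = 3 V / 2^18.
V_out = V_min + code × LSB = -1.5 V + 113407 × 3 V / 262144
      = -1.5 V + 1.29784 V = -0.202160 V.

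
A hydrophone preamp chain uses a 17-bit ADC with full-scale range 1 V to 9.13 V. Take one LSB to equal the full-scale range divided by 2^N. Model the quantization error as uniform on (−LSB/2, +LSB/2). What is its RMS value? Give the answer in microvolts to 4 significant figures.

Full-scale range = 9.13 V − (1 V) = 8.13 V.
LSB = 8.13 V / 2^17 = 62.0270 µV.
V_rms = LSB/√12 = 62.0270 µV / √12 = 17.91 µV.

17.91 µV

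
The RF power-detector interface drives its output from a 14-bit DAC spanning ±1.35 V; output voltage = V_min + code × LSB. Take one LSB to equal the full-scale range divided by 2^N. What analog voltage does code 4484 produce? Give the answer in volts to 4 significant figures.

Full-scale range = 1.35 V − (-1.35 V) = 2.7 V. LSB = 2.7 V / 2^14.
V_out = -1.35 + 4484 × (2.7/16384) V
      = -1.35 + 0.738940 = -0.611060 V.

-0.6111 V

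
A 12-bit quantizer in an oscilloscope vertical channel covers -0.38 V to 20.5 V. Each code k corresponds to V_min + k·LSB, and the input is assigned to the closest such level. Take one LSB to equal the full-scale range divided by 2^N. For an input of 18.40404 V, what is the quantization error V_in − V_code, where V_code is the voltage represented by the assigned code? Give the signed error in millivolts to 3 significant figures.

Full-scale range = 20.5 V − (-0.38 V) = 20.88 V. LSB = 20.88 V / 2^12 ≈ 5.098 mV.
Position in LSBs: (18.40404 − (-0.38)) × 4096/20.88 = 3684.8385; rounding gives k = 3685.
Reconstructed level: -0.38 + 3685 × 20.88/4096 V = 18.40486328 V.
e = 18.40404 − (18.40486328) = −0.823 mV.

−0.823 mV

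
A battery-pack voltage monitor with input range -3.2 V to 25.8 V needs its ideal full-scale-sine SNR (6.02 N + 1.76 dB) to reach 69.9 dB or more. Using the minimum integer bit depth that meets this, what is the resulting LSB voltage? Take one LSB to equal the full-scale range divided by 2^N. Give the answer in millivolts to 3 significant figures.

7.08 mV

The full-scale span is 25.8 − (-3.2) = 29 V.
Required N = ⌈(69.9 − 1.76)/6.02⌉ = ⌈11.319⌉ = 12.
LSB = 29 V ÷ 2^12 = 29/4096 V = 7.08 mV.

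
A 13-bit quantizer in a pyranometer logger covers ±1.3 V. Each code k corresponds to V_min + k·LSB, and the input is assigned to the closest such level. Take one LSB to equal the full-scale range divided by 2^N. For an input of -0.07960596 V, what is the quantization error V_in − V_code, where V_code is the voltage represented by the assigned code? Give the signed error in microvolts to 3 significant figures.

+57.1 µV

Range = 1.3 − (-1.3) = 2.6 V. LSB = 2.6 V / 2^13 ≈ 317.4 µV.
Position in LSBs: (-0.07960596 − (-1.3)) × 8192/2.6 = 3845.1800; rounding gives k = 3845.
V_code = -1.3 + (3845/8192) × 2.6 = -0.07966308594 V.
Error = V_in − V_code = -0.07960596 − (-0.07966308594) = +57.1 µV.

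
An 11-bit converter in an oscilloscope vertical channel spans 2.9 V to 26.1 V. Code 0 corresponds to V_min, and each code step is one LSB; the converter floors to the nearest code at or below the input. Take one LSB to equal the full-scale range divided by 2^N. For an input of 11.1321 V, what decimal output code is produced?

The full-scale span is 26.1 − (2.9) = 23.2 V. LSB = 23.2 V / 2^11 ≈ 11.33 mV.
(V_in − V_min) × 2^11/range = (11.1321 − (2.9)) × 2048/23.2 = 726.696.
Floor → code = 726.

726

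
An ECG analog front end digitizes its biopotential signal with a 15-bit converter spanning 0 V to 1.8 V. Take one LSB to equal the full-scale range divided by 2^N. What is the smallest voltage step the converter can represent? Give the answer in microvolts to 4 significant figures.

54.93 µV

Full-scale range = 1.8 V.
2^15 = 32768 levels.
One LSB is 1.8 V / 32768 = 54.93 µV.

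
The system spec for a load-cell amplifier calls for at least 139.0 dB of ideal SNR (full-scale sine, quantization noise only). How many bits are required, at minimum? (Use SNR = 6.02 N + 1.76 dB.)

23 bits

N ≥ (139.0 − 1.76)/6.02 = 22.797 → N_min = 23.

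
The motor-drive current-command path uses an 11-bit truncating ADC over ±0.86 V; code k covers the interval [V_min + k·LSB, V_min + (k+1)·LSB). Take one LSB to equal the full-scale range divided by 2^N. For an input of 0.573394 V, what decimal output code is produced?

Span: 0.86 V − (-0.86 V) = 1.72 V. LSB = 1.72 V / 2^11 ≈ 0.8398 mV.
code = ⌊(V_in − V_min)/LSB⌋ = ⌊(V_in − V_min) × 2^11 / range⌋
     = ⌊(0.573394 − (-0.86)) × 2048 / 1.72⌋ = ⌊1.433394 × 2048/1.72⌋
     = ⌊1706.739⌋ = 1706.

1706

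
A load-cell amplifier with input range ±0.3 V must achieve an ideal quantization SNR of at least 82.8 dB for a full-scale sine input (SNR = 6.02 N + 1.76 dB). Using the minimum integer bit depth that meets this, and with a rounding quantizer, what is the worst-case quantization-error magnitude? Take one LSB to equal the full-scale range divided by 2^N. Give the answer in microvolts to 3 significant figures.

Range = 0.3 − (-0.3) = 0.6 V.
N ≥ (82.8 − 1.76)/6.02 = 13.462 → N_min = 14.
One LSB is 0.6 V / 16384 = 36.621 µV.
Max error for round-to-nearest is LSB/2 = 18.3 µV.

18.3 µV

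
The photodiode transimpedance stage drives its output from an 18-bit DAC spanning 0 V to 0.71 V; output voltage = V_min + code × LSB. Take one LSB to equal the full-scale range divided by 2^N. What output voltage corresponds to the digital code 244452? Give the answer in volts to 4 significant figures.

V_FS = 0.71 V. LSB = 0.71 V / 2^18.
Output = V_min + (244452/262144) × range = 0 + 0.932510 × 0.71 V
      = 0 V + 0.662082 V = 0.662082 V.

0.6621 V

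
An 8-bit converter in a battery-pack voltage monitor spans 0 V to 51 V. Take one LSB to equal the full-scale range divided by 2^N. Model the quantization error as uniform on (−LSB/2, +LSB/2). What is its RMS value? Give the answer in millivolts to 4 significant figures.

57.51 mV

Span = 51 V.
LSB = 51 V ÷ 2^8 = 51/256 V = 199.219 mV.
RMS of a uniform error over width LSB is LSB/√12 = 57.51 mV.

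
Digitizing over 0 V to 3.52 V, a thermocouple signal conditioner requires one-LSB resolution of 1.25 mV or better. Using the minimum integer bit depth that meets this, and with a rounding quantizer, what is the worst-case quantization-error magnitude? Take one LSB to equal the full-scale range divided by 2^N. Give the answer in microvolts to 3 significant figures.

Span = 3.52 V.
Levels needed ≥ 3.52/1.25 mV = 2816. 2^12 = 4096 suffices, so N_min = 12.
Step size = 3.52/4096 V = 0.85938 mV.
|e|_max = LSB/2 = 430 µV.

430 µV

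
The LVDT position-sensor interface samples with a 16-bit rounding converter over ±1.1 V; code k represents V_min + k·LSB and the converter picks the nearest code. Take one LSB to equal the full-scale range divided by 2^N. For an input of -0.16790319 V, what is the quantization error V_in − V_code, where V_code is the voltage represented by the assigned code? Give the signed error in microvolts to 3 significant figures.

+10.6 µV

The full-scale span is 1.1 − (-1.1) = 2.2 V. LSB = 2.2 V / 2^16 ≈ 33.57 µV.
Position in LSBs: (-0.16790319 − (-1.1)) × 65536/2.2 = 27766.3166; rounding gives k = 27766.
V_code = -1.1 + (27766/65536) × 2.2 = -0.16791381836 V.
Error = V_in − V_code = -0.16790319 − (-0.16791381836) = +10.6 µV.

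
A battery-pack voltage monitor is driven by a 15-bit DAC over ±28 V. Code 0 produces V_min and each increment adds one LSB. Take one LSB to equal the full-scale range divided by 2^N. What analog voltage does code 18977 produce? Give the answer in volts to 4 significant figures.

4.431 V

Full-scale range = 28 V − (-28 V) = 56 V. LSB = 56 V / 2^15.
Output = V_min + (18977/32768) × range = -28 + 0.579132 × 56 V
      = -28 V + 32.4314 V = 4.43140 V.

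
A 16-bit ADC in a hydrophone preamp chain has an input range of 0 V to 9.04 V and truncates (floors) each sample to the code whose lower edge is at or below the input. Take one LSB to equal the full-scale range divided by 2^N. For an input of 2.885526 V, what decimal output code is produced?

V_FS = 9.04 V. LSB = 9.04 V / 2^16 ≈ 137.9 µV.
code = ⌊(V_in − V_min)/LSB⌋ = ⌊(V_in − V_min) × 2^16 / range⌋
     = ⌊(2.885526 − (0)) × 65536 / 9.04⌋ = ⌊2.885526 × 65536/9.04⌋
     = ⌊20918.787⌋ = 20918.

20918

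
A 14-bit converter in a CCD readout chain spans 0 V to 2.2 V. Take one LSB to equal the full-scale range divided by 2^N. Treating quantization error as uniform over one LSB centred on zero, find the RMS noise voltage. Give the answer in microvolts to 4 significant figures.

Span = 2.2 V.
LSB = 2.2 V / 2^14 = 134.277 µV.
For a uniform distribution on [−LSB/2, +LSB/2], V_rms = LSB/√12 = 134.277 µV/3.4641 = 38.76 µV.

38.76 µV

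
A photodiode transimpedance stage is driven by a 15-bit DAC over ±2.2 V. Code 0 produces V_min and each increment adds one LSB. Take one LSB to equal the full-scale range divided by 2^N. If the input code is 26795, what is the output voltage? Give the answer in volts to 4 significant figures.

1.398 V

Range = 2.2 − (-2.2) = 4.4 V. LSB = 4.4 V / 2^15.
Output = V_min + (26795/32768) × range = -2.2 + 0.817719 × 4.4 V
      = -2.2 V + 3.59796 V = 1.39796 V.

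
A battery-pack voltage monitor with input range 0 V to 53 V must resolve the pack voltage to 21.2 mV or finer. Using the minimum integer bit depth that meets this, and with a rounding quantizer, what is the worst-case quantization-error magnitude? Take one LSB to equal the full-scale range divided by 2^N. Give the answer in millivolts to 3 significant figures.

Span = 53 V.
53 V / 21.2 mV = 2500. Since 2^11 = 2048 and 2^12 = 4096, N = 12.
LSB = 53 V / 2^12 = 12.939 mV.
Half an LSB is 6.47 mV.

6.47 mV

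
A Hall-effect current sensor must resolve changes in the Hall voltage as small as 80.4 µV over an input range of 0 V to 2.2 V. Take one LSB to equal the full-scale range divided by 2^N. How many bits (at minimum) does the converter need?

Full-scale range = 2.2 V.
Levels needed ≥ 2.2/80.4 µV = 27360. 2^15 = 32768 suffices, so N_min = 15.

15 bits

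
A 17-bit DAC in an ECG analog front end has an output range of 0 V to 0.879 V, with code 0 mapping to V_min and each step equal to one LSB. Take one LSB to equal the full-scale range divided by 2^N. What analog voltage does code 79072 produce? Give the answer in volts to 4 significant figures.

0.5303 V

V_FS = 0.879 V. LSB = 0.879 V / 2^17.
Output = V_min + (79072/131072) × range = 0 + 0.603271 × 0.879 V
      = 0 V + 0.530276 V = 0.530276 V.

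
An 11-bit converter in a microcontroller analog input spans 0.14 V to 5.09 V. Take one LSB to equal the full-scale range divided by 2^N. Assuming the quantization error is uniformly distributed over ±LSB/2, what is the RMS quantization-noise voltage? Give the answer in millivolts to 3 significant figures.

The full-scale span is 5.09 − (0.14) = 4.95 V.
LSB = 4.95 V / 2^11 = 2.4170 mV.
V_rms = LSB/√12 = 2.4170 mV / √12 = 0.698 mV.

0.698 mV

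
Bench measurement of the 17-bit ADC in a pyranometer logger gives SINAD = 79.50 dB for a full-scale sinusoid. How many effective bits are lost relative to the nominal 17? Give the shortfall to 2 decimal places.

4.09 bits

Effective bits = (79.50 − 1.76)/6.02 = 12.9136.
Shortfall = 17 − 12.9136 = 4.0864 bits.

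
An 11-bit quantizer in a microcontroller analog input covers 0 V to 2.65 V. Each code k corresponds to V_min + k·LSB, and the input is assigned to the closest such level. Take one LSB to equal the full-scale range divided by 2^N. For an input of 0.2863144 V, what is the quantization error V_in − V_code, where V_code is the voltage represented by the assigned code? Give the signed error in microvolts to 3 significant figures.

+352 µV

Range is 2.65 V. LSB = 2.65 V / 2^11 ≈ 1.294 mV.
Position in LSBs: (0.2863144 − (0)) × 2048/2.65 = 221.2724; rounding gives k = 221.
Reconstructed level: 0 + 221 × 2.65/2048 V = 0.2859619141 V.
e = 0.2863144 − (0.2859619141) = +352 µV.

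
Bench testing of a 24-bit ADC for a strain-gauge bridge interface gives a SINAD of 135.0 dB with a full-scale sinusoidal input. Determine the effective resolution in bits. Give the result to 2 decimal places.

22.13 bits

ENOB = (SINAD − 1.76) / 6.02 = (135.0 − 1.76) / 6.02 = 133.24 / 6.02 = 22.1329.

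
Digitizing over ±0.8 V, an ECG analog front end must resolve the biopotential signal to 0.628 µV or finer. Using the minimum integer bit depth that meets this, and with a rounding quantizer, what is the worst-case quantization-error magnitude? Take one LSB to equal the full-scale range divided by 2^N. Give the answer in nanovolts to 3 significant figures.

191 nV

Range = 0.8 − (-0.8) = 1.6 V.
Required number of levels: 1.6/0.628 µV = 2.5478e6; smallest N with 2^N ≥ that is 22.
LSB = 1.6 V ÷ 2^22 = 1.6/4194304 V = 381.47 nV.
Half an LSB is 191 nV.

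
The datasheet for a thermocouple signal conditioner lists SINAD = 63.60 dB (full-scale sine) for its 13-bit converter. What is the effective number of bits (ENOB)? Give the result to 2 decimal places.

10.27 bits

ENOB = (SINAD − 1.76) / 6.02 = (63.60 − 1.76) / 6.02 = 61.84 / 6.02 = 10.2724.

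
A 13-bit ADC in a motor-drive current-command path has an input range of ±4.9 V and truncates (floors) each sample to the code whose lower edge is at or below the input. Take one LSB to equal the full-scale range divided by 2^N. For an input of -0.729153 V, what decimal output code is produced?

3486

Range = 4.9 − (-4.9) = 9.8 V. LSB = 9.8 V / 2^13 ≈ 1.196 mV.
code = ⌊(V_in − V_min)/LSB⌋ = ⌊(V_in − V_min) × 2^13 / range⌋
     = ⌊(-0.729153 − (-4.9)) × 8192 / 9.8⌋ = ⌊4.170847 × 8192/9.8⌋
     = ⌊3486.488⌋ = 3486.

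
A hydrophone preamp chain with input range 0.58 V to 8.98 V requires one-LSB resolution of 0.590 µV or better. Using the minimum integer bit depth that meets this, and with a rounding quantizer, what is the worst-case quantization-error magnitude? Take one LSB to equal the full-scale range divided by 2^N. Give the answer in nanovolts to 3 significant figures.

250 nV

The full-scale span is 8.98 − (0.58) = 8.4 V.
8.4 V / 0.590 µV = 1.424e7. Since 2^23 = 8388608 and 2^24 = 16777216, N = 24.
LSB = 8.4 V / 2^24 = 0.50068 µV.
Half an LSB is 250 nV.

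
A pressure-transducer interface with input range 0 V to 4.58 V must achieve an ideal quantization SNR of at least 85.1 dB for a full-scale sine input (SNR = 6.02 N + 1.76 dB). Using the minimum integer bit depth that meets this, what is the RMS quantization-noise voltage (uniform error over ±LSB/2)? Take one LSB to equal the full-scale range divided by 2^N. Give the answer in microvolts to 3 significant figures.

Range is 4.58 V.
6.02 N + 1.76 ≥ 85.1 gives N ≥ 13.844, so the minimum integer is 14.
Step size = 4.58/16384 V = 279.54 µV.
V_rms = LSB/√12 = 80.7 µV.

80.7 µV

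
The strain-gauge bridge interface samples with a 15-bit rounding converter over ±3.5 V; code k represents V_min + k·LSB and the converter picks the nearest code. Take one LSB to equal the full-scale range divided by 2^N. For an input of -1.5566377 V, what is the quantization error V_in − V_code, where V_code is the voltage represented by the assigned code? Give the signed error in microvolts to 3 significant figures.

+33.4 µV

The full-scale span is 3.5 − (-3.5) = 7 V. LSB = 7 V / 2^15 ≈ 213.6 µV.
(-1.5566377 − (-3.5)) / LSB = 1.9433623 × 32768/7 = 9097.1565. Nearest integer: k = 9097.
V_code = -3.5 + (9097/32768) × 7 = -1.5566711426 V.
V_in − V_code = -1.5566377 − (-1.5566711426) = +33.4 µV.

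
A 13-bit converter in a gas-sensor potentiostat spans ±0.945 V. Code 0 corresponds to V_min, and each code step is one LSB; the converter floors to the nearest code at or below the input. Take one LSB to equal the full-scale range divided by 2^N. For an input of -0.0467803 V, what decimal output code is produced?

Full-scale range = 0.945 V − (-0.945 V) = 1.89 V. LSB = 1.89 V / 2^13 ≈ 230.7 µV.
V_in − V_min = -0.0467803 − (-0.945) = 0.8982197 V.
Divide by LSB: 0.8982197 × 8192/1.89 = 3893.2359.
Truncating gives code 3893.

3893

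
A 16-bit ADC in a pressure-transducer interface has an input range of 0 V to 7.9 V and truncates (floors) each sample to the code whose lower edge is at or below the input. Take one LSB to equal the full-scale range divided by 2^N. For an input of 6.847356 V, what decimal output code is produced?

56803

Range is 7.9 V. LSB = 7.9 V / 2^16 ≈ 120.5 µV.
V_in − V_min = 6.847356 − (0) = 6.847356 V.
Divide by LSB: 6.847356 × 65536/7.9 = 56803.5852.
Truncating gives code 56803.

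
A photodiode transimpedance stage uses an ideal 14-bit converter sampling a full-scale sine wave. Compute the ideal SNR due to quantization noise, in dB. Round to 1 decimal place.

For an ideal N-bit converter with full-scale sine input, SNR = 6.02 N + 1.76 dB. SNR = 6.02 × 14 + 1.76 = 84.28 + 1.76 = 86.04 dB.

86.0 dB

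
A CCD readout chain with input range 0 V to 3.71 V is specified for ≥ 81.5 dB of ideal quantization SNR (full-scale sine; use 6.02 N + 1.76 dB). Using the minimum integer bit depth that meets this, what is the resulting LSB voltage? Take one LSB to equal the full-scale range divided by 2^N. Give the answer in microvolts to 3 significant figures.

226 µV

Full-scale range = 3.71 V.
N ≥ (81.5 − 1.76)/6.02 = 13.246 → N_min = 14.
LSB = 3.71 V ÷ 2^14 = 3.71/16384 V = 226 µV.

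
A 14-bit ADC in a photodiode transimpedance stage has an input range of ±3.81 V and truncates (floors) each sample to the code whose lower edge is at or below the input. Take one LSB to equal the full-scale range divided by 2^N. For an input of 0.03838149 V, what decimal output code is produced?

8274

Range = 3.81 − (-3.81) = 7.62 V. LSB = 7.62 V / 2^14 ≈ 465.1 µV.
(V_in − V_min) × 2^14/range = (0.03838149 − (-3.81)) × 16384/7.62 = 8274.525.
Floor → code = 8274.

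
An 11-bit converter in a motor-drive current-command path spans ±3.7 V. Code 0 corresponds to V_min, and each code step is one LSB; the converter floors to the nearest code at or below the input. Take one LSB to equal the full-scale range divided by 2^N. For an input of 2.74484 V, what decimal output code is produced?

Range = 3.7 − (-3.7) = 7.4 V. LSB = 7.4 V / 2^11 ≈ 3.613 mV.
V_in − V_min = 2.74484 − (-3.7) = 6.44484 V.
Divide by LSB: 6.44484 × 2048/7.4 = 1783.6530.
Truncating gives code 1783.

1783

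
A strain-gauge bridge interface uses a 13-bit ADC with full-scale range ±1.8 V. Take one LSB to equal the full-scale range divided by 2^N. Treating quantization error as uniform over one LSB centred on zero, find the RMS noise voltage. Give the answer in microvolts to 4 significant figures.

126.9 µV

The full-scale span is 1.8 − (-1.8) = 3.6 V.
LSB = 3.6 V / 2^13 = 439.453 µV.
RMS of a uniform error over width LSB is LSB/√12 = 126.9 µV.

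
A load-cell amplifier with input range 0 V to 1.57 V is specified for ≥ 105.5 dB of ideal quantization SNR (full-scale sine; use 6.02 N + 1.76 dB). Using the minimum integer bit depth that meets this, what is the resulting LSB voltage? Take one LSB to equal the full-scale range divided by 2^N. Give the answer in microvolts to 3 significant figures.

5.99 µV

Range is 1.57 V.
6.02 N + 1.76 ≥ 105.5 gives N ≥ 17.233, so the minimum integer is 18.
LSB = 1.57 V / 2^18 = 5.99 µV.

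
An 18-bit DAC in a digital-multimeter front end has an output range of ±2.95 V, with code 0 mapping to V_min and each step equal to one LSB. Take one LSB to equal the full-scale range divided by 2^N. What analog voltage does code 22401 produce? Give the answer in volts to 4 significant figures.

The full-scale span is 2.95 − (-2.95) = 5.9 V. LSB = 5.9 V / 2^18.
V_out = -2.95 + 22401 × (5.9/262144) V
      = -2.95 + 0.504173 = -2.44583 V.

-2.446 V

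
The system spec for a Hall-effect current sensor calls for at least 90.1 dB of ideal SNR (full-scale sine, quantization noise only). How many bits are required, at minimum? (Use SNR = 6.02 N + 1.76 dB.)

Required N = ⌈(90.1 − 1.76)/6.02⌉ = ⌈14.674⌉ = 15.

15 bits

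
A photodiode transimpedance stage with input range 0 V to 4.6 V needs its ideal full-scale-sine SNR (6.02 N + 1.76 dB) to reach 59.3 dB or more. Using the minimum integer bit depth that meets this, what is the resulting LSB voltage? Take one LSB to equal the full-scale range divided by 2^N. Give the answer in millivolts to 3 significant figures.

Span = 4.6 V.
Solving 6.02 N ≥ 59.3 − 1.76: N ≥ 9.558. Round up → N = 10.
One LSB is 4.6 V / 1024 = 4.49 mV.

4.49 mV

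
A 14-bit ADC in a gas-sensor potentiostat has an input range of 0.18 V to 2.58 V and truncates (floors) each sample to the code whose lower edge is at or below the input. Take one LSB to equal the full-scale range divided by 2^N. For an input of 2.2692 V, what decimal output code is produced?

14262

Full-scale range = 2.58 V − (0.18 V) = 2.4 V. LSB = 2.4 V / 2^14 ≈ 146.5 µV.
(V_in − V_min) × 2^14/range = (2.2692 − (0.18)) × 16384/2.4 = 14262.272.
Floor → code = 14262.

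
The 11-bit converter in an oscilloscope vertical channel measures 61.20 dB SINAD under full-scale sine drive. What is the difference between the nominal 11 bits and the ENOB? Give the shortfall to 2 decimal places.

N_eff = (61.20 − 1.76)/6.02 = 9.8738 bits.
Lost resolution: 11 − 9.8738 = 1.1262 bits.

1.13 bits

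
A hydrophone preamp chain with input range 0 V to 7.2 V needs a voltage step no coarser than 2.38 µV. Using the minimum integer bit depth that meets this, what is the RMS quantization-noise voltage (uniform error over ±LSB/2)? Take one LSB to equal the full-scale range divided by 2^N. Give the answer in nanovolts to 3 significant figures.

Range is 7.2 V.
Levels needed ≥ 7.2/2.38 µV = 3.025e6. 2^22 = 4194304 suffices, so N_min = 22.
LSB = 7.2 V / 2^22 = 1.7166 µV.
RMS noise = LSB/√12 = 496 nV.

496 nV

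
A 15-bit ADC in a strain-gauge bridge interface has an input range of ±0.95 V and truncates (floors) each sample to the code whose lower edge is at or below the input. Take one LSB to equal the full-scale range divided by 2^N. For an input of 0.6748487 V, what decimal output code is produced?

28022

Full-scale range = 0.95 V − (-0.95 V) = 1.9 V. LSB = 1.9 V / 2^15 ≈ 57.98 µV.
(V_in − V_min) × 2^15/range = (0.6748487 − (-0.95)) × 32768/1.9 = 28022.654.
Floor → code = 28022.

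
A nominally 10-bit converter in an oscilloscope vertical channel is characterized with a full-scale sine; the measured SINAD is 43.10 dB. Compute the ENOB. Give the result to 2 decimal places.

6.87 bits

ENOB = (43.10 − 1.76)/6.02 = 6.8671 bits.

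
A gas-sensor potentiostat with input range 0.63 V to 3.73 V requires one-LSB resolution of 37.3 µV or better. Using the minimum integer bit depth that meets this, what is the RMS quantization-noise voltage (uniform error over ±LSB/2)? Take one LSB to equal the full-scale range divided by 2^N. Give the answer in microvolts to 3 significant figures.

The full-scale span is 3.73 − (0.63) = 3.1 V.
Required number of levels: 3.1/37.3 µV = 83110; smallest N with 2^N ≥ that is 17.
Step size = 3.1/131072 V = 23.651 µV.
V_rms = LSB/√12 = 6.83 µV.

6.83 µV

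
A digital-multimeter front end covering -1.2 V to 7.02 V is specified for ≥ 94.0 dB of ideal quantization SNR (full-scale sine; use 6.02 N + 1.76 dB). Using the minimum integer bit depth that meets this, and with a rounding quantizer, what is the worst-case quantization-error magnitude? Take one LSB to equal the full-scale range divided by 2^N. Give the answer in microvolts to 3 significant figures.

62.7 µV

Span: 7.02 V − (-1.2 V) = 8.22 V.
Required N = ⌈(94.0 − 1.76)/6.02⌉ = ⌈15.322⌉ = 16.
LSB = 8.22 V ÷ 2^16 = 8.22/65536 V = 125.43 µV.
|e|_max = LSB/2 = 62.7 µV.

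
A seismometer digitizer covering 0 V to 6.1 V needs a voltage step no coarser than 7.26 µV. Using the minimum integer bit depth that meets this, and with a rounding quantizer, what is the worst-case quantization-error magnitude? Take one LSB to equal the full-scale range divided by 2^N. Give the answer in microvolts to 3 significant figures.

V_FS = 6.1 V.
6.1 V / 7.26 µV = 840200. Since 2^19 = 524288 and 2^20 = 1048576, N = 20.
LSB = 6.1 V ÷ 2^20 = 6.1/1048576 V = 5.8174 µV.
Max error for round-to-nearest is LSB/2 = 2.91 µV.

2.91 µV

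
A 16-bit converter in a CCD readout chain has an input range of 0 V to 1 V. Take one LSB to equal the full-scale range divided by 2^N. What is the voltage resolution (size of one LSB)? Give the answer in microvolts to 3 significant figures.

V_FS = 1 V.
2^16 = 65536 levels.
LSB = 1 V / 2^16 = 15.3 µV.

15.3 µV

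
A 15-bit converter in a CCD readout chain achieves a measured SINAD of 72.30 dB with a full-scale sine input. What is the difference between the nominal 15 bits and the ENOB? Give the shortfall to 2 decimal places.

3.28 bits

Effective bits = (72.30 − 1.76)/6.02 = 11.7176.
Shortfall = 15 − 11.7176 = 3.2824 bits.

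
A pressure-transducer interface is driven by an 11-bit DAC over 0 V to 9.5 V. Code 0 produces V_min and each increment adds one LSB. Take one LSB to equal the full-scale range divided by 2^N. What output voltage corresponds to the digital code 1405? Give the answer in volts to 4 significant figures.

V_FS = 9.5 V. LSB = 9.5 V / 2^11.
V_out = 0 + 1405 × (9.5/2048) V
      = 0 V + 6.51733 V = 6.51733 V.

6.517 V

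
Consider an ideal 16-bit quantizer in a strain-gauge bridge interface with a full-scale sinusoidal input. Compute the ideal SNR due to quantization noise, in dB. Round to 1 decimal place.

98.1 dB

6.02(16) + 1.76 = 96.32 + 1.76 = 98.08 dB.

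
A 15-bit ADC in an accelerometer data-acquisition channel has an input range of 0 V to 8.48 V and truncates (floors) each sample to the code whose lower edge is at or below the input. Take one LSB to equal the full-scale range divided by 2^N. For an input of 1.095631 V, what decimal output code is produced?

Full-scale range = 8.48 V. LSB = 8.48 V / 2^15 ≈ 258.8 µV.
(V_in − V_min) × 2^15/range = (1.095631 − (0)) × 32768/8.48 = 4233.684.
Floor → code = 4233.

4233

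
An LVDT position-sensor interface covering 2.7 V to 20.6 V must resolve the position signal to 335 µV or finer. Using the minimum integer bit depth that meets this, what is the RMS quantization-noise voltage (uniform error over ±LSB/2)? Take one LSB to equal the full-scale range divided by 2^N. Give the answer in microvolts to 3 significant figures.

The full-scale span is 20.6 − (2.7) = 17.9 V.
Need 2^N ≥ 17.9 V / 335 µV = 53430 → N_min = 16.
LSB = 17.9 V / 2^16 = 273.13 µV.
σ_q = LSB/√12 = 273.13 µV/3.4641 = 78.8 µV.

78.8 µV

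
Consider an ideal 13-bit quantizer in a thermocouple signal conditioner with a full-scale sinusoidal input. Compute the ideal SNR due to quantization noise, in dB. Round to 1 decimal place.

6.02(13) + 1.76 = 78.26 + 1.76 = 80.02 dB.

80.0 dB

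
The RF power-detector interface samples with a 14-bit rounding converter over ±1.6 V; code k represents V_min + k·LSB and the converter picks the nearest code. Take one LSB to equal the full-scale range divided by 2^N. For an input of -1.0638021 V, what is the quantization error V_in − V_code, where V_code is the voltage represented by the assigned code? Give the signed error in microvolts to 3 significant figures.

Full-scale range = 1.6 V − (-1.6 V) = 3.2 V. LSB = 3.2 V / 2^14 ≈ 195.3 µV.
(-1.0638021 − (-1.6)) / LSB = 0.5361979 × 16384/3.2 = 2745.3332. Nearest integer: k = 2745.
V_code = V_min + k × range/2^14 = -1.6 + 2745 × 3.2/16384 = -1.0638671875 V.
Error = V_in − V_code = -1.0638021 − (-1.0638671875) = +65.1 µV.

+65.1 µV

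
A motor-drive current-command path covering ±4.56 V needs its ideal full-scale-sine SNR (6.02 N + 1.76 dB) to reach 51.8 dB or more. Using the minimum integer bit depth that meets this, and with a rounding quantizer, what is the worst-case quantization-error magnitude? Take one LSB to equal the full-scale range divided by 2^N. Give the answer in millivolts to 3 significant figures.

The full-scale span is 4.56 − (-4.56) = 9.12 V.
6.02 N + 1.76 ≥ 51.8 gives N ≥ 8.312, so the minimum integer is 9.
LSB = 9.12 V ÷ 2^9 = 9.12/512 V = 17.813 mV.
Max error for round-to-nearest is LSB/2 = 8.91 mV.

8.91 mV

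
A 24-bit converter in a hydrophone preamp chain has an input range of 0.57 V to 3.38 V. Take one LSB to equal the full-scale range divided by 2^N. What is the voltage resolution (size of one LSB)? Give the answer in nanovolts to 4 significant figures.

Full-scale range = 3.38 V − (0.57 V) = 2.81 V.
Number of codes = 2^24 = 16777216.
LSB = 2.81 V / 2^24 = 167.5 nV.

167.5 nV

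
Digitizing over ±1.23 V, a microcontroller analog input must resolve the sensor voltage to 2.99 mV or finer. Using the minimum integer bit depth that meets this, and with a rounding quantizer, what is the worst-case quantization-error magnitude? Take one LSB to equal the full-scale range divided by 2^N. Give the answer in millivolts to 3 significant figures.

1.20 mV

Range = 1.23 − (-1.23) = 2.46 V.
Required number of levels: 2.46/2.99 mV = 822.74; smallest N with 2^N ≥ that is 10.
LSB = 2.46 V / 2^10 = 2.4023 mV.
Max error for round-to-nearest is LSB/2 = 1.20 mV.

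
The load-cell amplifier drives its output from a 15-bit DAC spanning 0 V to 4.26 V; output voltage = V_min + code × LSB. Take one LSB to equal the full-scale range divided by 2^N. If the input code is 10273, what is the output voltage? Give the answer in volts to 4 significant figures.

Range is 4.26 V. LSB = 4.26 V / 2^15.
Output = V_min + (10273/32768) × range = 0 + 0.313507 × 4.26 V
      = 0 + 1.33554 = 1.33554 V.

1.336 V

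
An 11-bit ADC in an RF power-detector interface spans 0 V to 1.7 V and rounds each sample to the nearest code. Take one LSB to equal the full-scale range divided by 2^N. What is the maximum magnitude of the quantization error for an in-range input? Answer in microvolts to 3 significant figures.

V_FS = 1.7 V.
LSB = 1.7 V / 2^11 = 0.83008 mV.
Worst-case error for round-to-nearest is half an LSB: 415 µV.

415 µV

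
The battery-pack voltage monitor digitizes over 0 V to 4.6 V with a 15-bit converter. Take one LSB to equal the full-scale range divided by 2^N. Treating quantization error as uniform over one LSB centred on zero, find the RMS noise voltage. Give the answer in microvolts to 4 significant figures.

Full-scale range = 4.6 V.
One LSB is 4.6 V / 32768 = 140.381 µV.
σ_q = LSB/√12 = 140.381 µV/3.4641 = 40.52 µV.

40.52 µV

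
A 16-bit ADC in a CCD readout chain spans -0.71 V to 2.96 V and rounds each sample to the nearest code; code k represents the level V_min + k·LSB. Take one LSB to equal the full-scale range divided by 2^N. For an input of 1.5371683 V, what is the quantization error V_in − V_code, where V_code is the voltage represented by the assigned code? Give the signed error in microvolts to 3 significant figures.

+10.1 µV

Range = 2.96 − (-0.71) = 3.67 V. LSB = 3.67 V / 2^16 ≈ 56.00 µV.
(1.5371683 − (-0.71)) / LSB = 2.2471683 × 65536/3.67 = 40128.1803. Nearest integer: k = 40128.
V_code = -0.71 + (40128/65536) × 3.67 = 1.5371582031 V.
Error = V_in − V_code = 1.5371683 − (1.5371582031) = +10.1 µV.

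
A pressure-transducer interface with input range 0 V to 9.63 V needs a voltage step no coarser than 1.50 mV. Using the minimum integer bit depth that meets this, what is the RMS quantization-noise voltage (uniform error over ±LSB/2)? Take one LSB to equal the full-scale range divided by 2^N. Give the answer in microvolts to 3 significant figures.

339 µV

Full-scale range = 9.63 V.
Levels needed ≥ 9.63/1.50 mV = 6420. 2^13 = 8192 suffices, so N_min = 13.
LSB = 9.63 V ÷ 2^13 = 9.63/8192 V = 1.1755 mV.
RMS noise = LSB/√12 = 339 µV.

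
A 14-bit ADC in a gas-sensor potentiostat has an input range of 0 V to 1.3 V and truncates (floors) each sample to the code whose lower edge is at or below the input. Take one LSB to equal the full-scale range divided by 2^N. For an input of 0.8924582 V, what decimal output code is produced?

Range is 1.3 V. LSB = 1.3 V / 2^14 ≈ 79.35 µV.
V_in − V_min = 0.8924582 − (0) = 0.8924582 V.
Divide by LSB: 0.8924582 × 16384/1.3 = 11247.7193.
Truncating gives code 11247.

11247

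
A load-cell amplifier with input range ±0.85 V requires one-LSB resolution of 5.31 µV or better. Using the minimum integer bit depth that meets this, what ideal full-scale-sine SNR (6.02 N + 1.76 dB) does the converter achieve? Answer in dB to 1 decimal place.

116.1 dB

Span: 0.85 V − (-0.85 V) = 1.7 V.
Required number of levels: 1.7/5.31 µV = 320150; smallest N with 2^N ≥ that is 19.
Ideal SNR at N = 19: 6.02·19 + 1.76 = 116.1 dB.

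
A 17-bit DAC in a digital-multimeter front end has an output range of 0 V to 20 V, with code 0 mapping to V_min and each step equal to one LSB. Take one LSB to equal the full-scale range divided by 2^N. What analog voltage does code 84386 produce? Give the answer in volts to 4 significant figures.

Full-scale range = 20 V. LSB = 20 V / 2^17.
V_out = 0 + 84386 × (20/131072) V
      = 0 + 12.8763 = 12.8763 V.

12.88 V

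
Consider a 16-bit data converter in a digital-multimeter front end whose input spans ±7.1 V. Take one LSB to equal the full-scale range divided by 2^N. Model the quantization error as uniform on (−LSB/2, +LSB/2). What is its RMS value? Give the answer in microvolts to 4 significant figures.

Range = 7.1 − (-7.1) = 14.2 V.
LSB = 14.2 V / 2^16 = 216.675 µV.
V_rms = LSB/√12 = 216.675 µV / √12 = 62.55 µV.

62.55 µV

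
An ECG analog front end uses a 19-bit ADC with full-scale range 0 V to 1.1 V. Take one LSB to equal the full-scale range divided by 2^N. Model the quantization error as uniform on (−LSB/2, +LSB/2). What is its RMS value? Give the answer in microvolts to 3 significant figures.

0.606 µV

Span = 1.1 V.
LSB = 1.1 V ÷ 2^19 = 1.1/524288 V = 2.0981 µV.
V_rms = LSB/√12 = 2.0981 µV / √12 = 0.606 µV.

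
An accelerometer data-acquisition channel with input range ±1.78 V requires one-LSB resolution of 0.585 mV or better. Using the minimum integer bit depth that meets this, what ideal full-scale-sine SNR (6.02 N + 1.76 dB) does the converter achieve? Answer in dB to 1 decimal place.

Span: 1.78 V − (-1.78 V) = 3.56 V.
Levels needed ≥ 3.56/0.585 mV = 6085. 2^13 = 8192 suffices, so N_min = 13.
Ideal SNR at N = 13: 6.02·13 + 1.76 = 80.0 dB.

80.0 dB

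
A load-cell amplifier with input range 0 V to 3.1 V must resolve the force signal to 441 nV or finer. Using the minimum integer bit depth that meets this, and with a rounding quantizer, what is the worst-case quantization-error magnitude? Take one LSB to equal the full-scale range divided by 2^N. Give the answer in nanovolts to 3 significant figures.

185 nV

Span = 3.1 V.
3.1 V / 441 nV = 7.029e6. Since 2^22 = 4194304 and 2^23 = 8388608, N = 23.
Step size = 3.1/8388608 V = 369.55 nV.
Max error for round-to-nearest is LSB/2 = 185 nV.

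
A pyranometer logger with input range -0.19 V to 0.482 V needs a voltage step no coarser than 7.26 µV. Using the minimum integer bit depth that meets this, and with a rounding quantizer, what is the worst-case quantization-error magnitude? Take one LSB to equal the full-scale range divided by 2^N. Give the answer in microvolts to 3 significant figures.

Range = 0.482 − (-0.19) = 0.672 V.
Required number of levels: 0.672/7.26 µV = 92562; smallest N with 2^N ≥ that is 17.
One LSB is 0.672 V / 131072 = 5.1270 µV.
Max error for round-to-nearest is LSB/2 = 2.56 µV.

2.56 µV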